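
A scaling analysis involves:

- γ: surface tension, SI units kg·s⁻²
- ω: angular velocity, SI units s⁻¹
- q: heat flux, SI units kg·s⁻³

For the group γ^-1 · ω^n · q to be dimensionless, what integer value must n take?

Balance the T exponent: (-1)·n from ω, plus −(-2) + (-3) = -1 from the rest, must sum to zero.
−n − 1 = 0, so n = -1.

-1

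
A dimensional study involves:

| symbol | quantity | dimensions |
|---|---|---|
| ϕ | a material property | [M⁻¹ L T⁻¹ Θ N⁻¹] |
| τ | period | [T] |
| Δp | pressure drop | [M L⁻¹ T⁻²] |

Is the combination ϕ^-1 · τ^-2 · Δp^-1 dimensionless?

Sum the exponent of each base dimension across the product:
  M: −[ϕ]_M − 2·[τ]_M − [Δp]_M = −(-1) − 2·(0) − (1) = 0
  L: −[ϕ]_L − 2·[τ]_L − [Δp]_L = −(1) − 2·(0) − (-1) = 0
  T: −[ϕ]_T − 2·[τ]_T − [Δp]_T = −(-1) − 2·(1) − (-2) = 1
  Θ: −[ϕ]_Θ − 2·[τ]_Θ − [Δp]_Θ = −(1) − 2·(0) − (0) = -1
  N: −[ϕ]_N − 2·[τ]_N − [Δp]_N = −(-1) − 2·(0) − (0) = 1
Net dimensions [T Θ⁻¹ N] ≠ [1] — not dimensionless.

no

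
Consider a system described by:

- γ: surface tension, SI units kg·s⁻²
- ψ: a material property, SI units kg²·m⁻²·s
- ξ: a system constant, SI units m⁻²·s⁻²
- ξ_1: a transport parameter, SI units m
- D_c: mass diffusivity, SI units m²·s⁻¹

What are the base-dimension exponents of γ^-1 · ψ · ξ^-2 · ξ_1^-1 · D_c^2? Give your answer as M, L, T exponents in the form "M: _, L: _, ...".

Collect each base-dimension exponent across the product:
  M: −(1) + (2) − 2·(0) − (0) + 2·(0) = 1
  L: −(0) + (-2) − 2·(-2) − (1) + 2·(2) = 5
  T: −(-2) + (1) − 2·(-2) − (0) + 2·(-1) = 5
So the dimensions are [M L⁵ T⁵].

M: 1, L: 5, T: 5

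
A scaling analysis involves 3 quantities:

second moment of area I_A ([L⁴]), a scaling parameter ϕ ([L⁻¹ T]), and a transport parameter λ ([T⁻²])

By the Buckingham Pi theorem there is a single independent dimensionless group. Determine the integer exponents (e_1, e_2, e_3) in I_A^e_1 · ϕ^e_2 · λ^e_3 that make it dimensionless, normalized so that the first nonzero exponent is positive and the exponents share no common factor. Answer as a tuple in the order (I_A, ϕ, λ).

(1, 4, 2)

L: e_1·(4) + e_2·(-1) + e_3·(0) = 0
T: e_1·(0) + e_2·(1) + e_3·(-2) = 0
Solving this homogeneous linear system for the smallest-integer solution (first nonzero entry positive) gives (1, 4, 2).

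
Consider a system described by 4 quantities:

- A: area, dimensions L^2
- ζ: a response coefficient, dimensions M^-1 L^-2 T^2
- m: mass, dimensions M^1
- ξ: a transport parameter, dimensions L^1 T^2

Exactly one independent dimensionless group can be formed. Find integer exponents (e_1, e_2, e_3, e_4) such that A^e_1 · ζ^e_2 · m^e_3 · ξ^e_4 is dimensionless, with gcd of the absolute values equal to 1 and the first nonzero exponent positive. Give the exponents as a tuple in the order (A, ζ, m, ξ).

M: e_1·(0) + e_2·(-1) + e_3·(1) + e_4·(0) = 0
L: e_1·(2) + e_2·(-2) + e_3·(0) + e_4·(1) = 0
T: e_1·(0) + e_2·(2) + e_3·(0) + e_4·(2) = 0
Solving this homogeneous linear system for the smallest-integer solution (first nonzero entry positive) gives (3, 2, 2, -2).

(3, 2, 2, -2)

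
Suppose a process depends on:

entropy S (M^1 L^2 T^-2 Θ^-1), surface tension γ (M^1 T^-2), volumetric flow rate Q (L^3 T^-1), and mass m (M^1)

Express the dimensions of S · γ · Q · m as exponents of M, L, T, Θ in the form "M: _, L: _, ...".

Collect each base-dimension exponent across the product:
  M: (1) + (1) + (0) + (1) = 3
  L: (2) + (0) + (3) + (0) = 5
  T: (-2) + (-2) + (-1) + (0) = -5
  Θ: (-1) + (0) + (0) + (0) = -1
So the dimensions are [M³ L⁵ T⁻⁵ Θ⁻¹].

M: 3, L: 5, T: -5, Θ: -1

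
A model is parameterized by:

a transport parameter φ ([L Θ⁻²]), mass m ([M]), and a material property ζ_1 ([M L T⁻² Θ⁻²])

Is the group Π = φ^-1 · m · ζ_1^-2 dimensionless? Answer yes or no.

no

Sum the exponent of each base dimension across the product:
  M: −[φ]_M + [m]_M − 2·[ζ_1]_M = −(0) + (1) − 2·(1) = -1
  L: −[φ]_L + [m]_L − 2·[ζ_1]_L = −(1) + (0) − 2·(1) = -3
  T: −[φ]_T + [m]_T − 2·[ζ_1]_T = −(0) + (0) − 2·(-2) = 4
  Θ: −[φ]_Θ + [m]_Θ − 2·[ζ_1]_Θ = −(-2) + (0) − 2·(-2) = 6
Net dimensions [M⁻¹ L⁻³ T⁴ Θ⁶] ≠ [1] — not dimensionless.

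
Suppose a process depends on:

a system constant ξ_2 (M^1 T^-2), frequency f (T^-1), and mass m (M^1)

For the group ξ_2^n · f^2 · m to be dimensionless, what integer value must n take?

-1

Balance the M exponent: (1)·n from ξ_2, plus 2·(0) + (1) = 1 from the rest, must sum to zero.
n + 1 = 0, so n = -1.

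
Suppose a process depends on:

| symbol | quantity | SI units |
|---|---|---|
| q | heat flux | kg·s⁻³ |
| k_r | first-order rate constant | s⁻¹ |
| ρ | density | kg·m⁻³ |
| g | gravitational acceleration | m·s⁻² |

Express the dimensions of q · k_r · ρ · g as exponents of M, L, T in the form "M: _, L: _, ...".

Collect each base-dimension exponent across the product:
  M: (1) + (0) + (1) + (0) = 2
  L: (0) + (0) + (-3) + (1) = -2
  T: (-3) + (-1) + (0) + (-2) = -6
So the dimensions are [M² L⁻² T⁻⁶].

M: 2, L: -2, T: -6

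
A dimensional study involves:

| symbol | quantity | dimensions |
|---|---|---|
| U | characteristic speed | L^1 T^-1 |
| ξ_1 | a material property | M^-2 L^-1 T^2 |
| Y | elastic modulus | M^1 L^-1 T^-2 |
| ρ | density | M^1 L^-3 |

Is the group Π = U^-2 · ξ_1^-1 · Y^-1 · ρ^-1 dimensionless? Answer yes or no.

Sum the exponent of each base dimension across the product:
  M: −2·[U]_M − [ξ_1]_M − [Y]_M − [ρ]_M = −2·(0) − (-2) − (1) − (1) = 0
  L: −2·[U]_L − [ξ_1]_L − [Y]_L − [ρ]_L = −2·(1) − (-1) − (-1) − (-3) = 3
  T: −2·[U]_T − [ξ_1]_T − [Y]_T − [ρ]_T = −2·(-1) − (2) − (-2) − (0) = 2
Net dimensions [L³ T²] ≠ [1] — not dimensionless.

no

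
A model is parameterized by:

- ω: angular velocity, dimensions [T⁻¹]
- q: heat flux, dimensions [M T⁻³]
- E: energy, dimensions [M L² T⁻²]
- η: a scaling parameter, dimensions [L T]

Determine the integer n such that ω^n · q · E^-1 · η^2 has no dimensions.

Balance the T exponent: (-1)·n from ω, plus (-3) − (-2) + 2·(1) = 1 from the rest, must sum to zero.
−n + 1 = 0, so n = 1.

1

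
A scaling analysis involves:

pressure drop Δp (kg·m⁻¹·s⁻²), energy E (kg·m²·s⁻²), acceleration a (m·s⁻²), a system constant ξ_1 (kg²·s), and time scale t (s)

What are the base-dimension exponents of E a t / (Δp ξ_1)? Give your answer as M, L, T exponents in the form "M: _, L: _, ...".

Collect each base-dimension exponent across the product:
  M: −(1) + (1) + (0) − (2) + (0) = -2
  L: −(-1) + (2) + (1) − (0) + (0) = 4
  T: −(-2) + (-2) + (-2) − (1) + (1) = -2
So the dimensions are [M⁻² L⁴ T⁻²].

M: -2, L: 4, T: -2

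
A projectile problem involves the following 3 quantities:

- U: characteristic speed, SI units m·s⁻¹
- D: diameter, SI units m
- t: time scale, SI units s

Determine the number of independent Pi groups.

1

There are 3 variables and 2 base dimensions (L, T).
The dimension matrix has rank 2.
Independent dimensionless groups: 3 − 2 = 1.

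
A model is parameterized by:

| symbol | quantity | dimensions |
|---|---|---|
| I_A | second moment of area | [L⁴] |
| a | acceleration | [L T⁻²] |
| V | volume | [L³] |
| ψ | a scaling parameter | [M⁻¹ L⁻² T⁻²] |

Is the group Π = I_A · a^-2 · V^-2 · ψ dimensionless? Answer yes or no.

no

Sum the exponent of each base dimension across the product:
  M: [I_A]_M − 2·[a]_M − 2·[V]_M + [ψ]_M = (0) − 2·(0) − 2·(0) + (-1) = -1
  L: [I_A]_L − 2·[a]_L − 2·[V]_L + [ψ]_L = (4) − 2·(1) − 2·(3) + (-2) = -6
  T: [I_A]_T − 2·[a]_T − 2·[V]_T + [ψ]_T = (0) − 2·(-2) − 2·(0) + (-2) = 2
Net dimensions [M⁻¹ L⁻⁶ T²] ≠ [1] — not dimensionless.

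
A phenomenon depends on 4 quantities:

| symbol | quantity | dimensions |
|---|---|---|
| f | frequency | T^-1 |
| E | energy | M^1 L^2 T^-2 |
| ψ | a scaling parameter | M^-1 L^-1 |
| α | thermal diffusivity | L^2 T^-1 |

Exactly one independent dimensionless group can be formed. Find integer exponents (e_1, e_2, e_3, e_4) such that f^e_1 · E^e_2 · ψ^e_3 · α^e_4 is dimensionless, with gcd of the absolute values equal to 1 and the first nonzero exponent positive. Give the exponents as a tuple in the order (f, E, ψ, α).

M: e_1·(0) + e_2·(1) + e_3·(-1) + e_4·(0) = 0
L: e_1·(0) + e_2·(2) + e_3·(-1) + e_4·(2) = 0
T: e_1·(-1) + e_2·(-2) + e_3·(0) + e_4·(-1) = 0
Solving this homogeneous linear system for the smallest-integer solution (first nonzero entry positive) gives (3, -2, -2, 1).

(3, -2, -2, 1)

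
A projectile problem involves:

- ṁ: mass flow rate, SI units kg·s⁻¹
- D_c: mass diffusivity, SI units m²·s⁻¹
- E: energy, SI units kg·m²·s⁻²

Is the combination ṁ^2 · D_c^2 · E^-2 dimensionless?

yes

Sum the exponent of each base dimension across the product:
  M: 2·[ṁ]_M + 2·[D_c]_M − 2·[E]_M = 2·(1) + 2·(0) − 2·(1) = 0
  L: 2·[ṁ]_L + 2·[D_c]_L − 2·[E]_L = 2·(0) + 2·(2) − 2·(2) = 0
  T: 2·[ṁ]_T + 2·[D_c]_T − 2·[E]_T = 2·(-1) + 2·(-1) − 2·(-2) = 0
All base exponents vanish — dimensionless.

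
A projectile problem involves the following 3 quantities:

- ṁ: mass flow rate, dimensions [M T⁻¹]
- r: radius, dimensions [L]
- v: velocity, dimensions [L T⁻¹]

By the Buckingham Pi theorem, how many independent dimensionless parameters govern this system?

There are 3 variables and 3 base dimensions (M, L, T).
The dimension matrix has rank 3.
Independent dimensionless groups: 3 − 3 = 0.

0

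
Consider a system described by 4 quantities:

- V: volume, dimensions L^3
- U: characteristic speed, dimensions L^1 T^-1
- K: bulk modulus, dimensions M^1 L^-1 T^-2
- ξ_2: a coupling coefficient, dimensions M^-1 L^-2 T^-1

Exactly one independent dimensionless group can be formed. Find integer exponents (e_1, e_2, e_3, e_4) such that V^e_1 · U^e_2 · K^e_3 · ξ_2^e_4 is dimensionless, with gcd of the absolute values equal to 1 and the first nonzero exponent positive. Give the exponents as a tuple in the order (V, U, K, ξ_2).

M: e_1·(0) + e_2·(0) + e_3·(1) + e_4·(-1) = 0
L: e_1·(3) + e_2·(1) + e_3·(-1) + e_4·(-2) = 0
T: e_1·(0) + e_2·(-1) + e_3·(-2) + e_4·(-1) = 0
Solving this homogeneous linear system for the smallest-integer solution (first nonzero entry positive) gives (2, -3, 1, 1).

(2, -3, 1, 1)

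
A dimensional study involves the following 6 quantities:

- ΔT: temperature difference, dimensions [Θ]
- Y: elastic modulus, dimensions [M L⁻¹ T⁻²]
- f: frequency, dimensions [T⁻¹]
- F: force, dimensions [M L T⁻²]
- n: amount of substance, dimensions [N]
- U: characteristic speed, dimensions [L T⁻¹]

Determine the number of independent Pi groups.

There are 6 variables and 5 base dimensions (M, L, T, Θ, N).
The dimension matrix has rank 5.
Independent dimensionless groups: 6 − 5 = 1.

1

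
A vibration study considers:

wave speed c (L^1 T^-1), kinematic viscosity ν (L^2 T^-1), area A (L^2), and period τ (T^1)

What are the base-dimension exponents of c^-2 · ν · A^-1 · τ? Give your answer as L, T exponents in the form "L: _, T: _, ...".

L: -2, T: 2

Collect each base-dimension exponent across the product:
  L: −2·(1) + (2) − (2) + (0) = -2
  T: −2·(-1) + (-1) − (0) + (1) = 2
So the dimensions are [L⁻² T²].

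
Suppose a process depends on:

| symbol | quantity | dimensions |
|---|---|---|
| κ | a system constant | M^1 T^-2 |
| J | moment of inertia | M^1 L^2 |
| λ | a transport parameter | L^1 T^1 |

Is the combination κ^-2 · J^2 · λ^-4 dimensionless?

Sum the exponent of each base dimension across the product:
  M: −2·[κ]_M + 2·[J]_M − 4·[λ]_M = −2·(1) + 2·(1) − 4·(0) = 0
  L: −2·[κ]_L + 2·[J]_L − 4·[λ]_L = −2·(0) + 2·(2) − 4·(1) = 0
  T: −2·[κ]_T + 2·[J]_T − 4·[λ]_T = −2·(-2) + 2·(0) − 4·(1) = 0
All base exponents vanish — dimensionless.

yes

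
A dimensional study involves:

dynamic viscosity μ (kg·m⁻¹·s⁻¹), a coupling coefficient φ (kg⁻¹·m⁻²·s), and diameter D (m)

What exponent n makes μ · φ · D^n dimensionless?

3

Balance the L exponent: (1)·n from D, plus (-1) + (-2) = -3 from the rest, must sum to zero.
n − 3 = 0, so n = 3.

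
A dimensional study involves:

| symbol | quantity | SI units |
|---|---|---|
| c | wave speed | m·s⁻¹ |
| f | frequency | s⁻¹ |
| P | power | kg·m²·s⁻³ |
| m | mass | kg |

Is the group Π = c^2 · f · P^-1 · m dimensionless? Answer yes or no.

Sum the exponent of each base dimension across the product:
  M: 2·[c]_M + [f]_M − [P]_M + [m]_M = 2·(0) + (0) − (1) + (1) = 0
  L: 2·[c]_L + [f]_L − [P]_L + [m]_L = 2·(1) + (0) − (2) + (0) = 0
  T: 2·[c]_T + [f]_T − [P]_T + [m]_T = 2·(-1) + (-1) − (-3) + (0) = 0
  Θ: 2·[c]_Θ + [f]_Θ − [P]_Θ + [m]_Θ = 2·(0) + (0) − (0) + (0) = 0
All base exponents vanish — dimensionless.

yes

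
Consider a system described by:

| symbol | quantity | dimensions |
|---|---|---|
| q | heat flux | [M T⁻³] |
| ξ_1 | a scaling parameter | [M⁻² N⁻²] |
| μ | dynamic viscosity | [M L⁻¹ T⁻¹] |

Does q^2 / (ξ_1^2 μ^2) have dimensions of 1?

no

Sum the exponent of each base dimension across the product:
  M: 2·[q]_M − 2·[ξ_1]_M − 2·[μ]_M = 2·(1) − 2·(-2) − 2·(1) = 4
  L: 2·[q]_L − 2·[ξ_1]_L − 2·[μ]_L = 2·(0) − 2·(0) − 2·(-1) = 2
  T: 2·[q]_T − 2·[ξ_1]_T − 2·[μ]_T = 2·(-3) − 2·(0) − 2·(-1) = -4
  N: 2·[q]_N − 2·[ξ_1]_N − 2·[μ]_N = 2·(0) − 2·(-2) − 2·(0) = 4
Net dimensions [M⁴ L² T⁻⁴ N⁴] ≠ [1] — not dimensionless.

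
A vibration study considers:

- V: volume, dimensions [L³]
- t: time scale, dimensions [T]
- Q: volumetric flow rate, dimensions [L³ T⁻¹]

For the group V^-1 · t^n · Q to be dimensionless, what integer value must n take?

1

Balance the T exponent: (1)·n from t, plus −(0) + (-1) = -1 from the rest, must sum to zero.
n − 1 = 0, so n = 1.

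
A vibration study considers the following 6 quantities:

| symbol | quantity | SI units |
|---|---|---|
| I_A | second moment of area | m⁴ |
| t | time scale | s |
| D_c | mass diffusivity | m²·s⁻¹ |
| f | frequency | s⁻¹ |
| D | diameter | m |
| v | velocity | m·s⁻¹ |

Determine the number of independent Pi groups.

4

There are 6 variables and 2 base dimensions (L, T).
The dimension matrix has rank 2.
Independent dimensionless groups: 6 − 2 = 4.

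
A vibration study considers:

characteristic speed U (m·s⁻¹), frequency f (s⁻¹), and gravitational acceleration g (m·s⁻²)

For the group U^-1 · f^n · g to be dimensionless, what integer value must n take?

-1

Balance the T exponent: (-1)·n from f, plus −(-1) + (-2) = -1 from the rest, must sum to zero.
−n − 1 = 0, so n = -1.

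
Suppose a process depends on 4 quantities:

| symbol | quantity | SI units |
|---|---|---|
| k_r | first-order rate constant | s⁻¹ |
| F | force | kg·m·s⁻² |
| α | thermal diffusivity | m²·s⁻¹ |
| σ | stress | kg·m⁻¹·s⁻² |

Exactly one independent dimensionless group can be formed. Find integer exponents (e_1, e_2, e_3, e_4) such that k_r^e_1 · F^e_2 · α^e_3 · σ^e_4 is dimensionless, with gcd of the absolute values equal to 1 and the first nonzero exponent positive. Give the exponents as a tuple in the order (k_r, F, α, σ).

(1, 1, -1, -1)

M: e_1·(0) + e_2·(1) + e_3·(0) + e_4·(1) = 0
L: e_1·(0) + e_2·(1) + e_3·(2) + e_4·(-1) = 0
T: e_1·(-1) + e_2·(-2) + e_3·(-1) + e_4·(-2) = 0
Solving this homogeneous linear system for the smallest-integer solution (first nonzero entry positive) gives (1, 1, -1, -1).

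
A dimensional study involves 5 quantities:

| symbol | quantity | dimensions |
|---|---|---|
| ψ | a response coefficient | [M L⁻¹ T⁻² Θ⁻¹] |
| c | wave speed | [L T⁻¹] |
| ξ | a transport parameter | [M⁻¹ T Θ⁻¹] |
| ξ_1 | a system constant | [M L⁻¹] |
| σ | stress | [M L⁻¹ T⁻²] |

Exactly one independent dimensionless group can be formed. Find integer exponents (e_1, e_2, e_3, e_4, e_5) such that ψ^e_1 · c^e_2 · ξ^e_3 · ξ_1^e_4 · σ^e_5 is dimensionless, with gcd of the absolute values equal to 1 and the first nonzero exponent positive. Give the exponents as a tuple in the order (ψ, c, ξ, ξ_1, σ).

(1, -1, -1, -1, -1)

M: e_1·(1) + e_2·(0) + e_3·(-1) + e_4·(1) + e_5·(1) = 0
L: e_1·(-1) + e_2·(1) + e_3·(0) + e_4·(-1) + e_5·(-1) = 0
T: e_1·(-2) + e_2·(-1) + e_3·(1) + e_4·(0) + e_5·(-2) = 0
Θ: e_1·(-1) + e_2·(0) + e_3·(-1) + e_4·(0) + e_5·(0) = 0
Solving this homogeneous linear system for the smallest-integer solution (first nonzero entry positive) gives (1, -1, -1, -1, -1).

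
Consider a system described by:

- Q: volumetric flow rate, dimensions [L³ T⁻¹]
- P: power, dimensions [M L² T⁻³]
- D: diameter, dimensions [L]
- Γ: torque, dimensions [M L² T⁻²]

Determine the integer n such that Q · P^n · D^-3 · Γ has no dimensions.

Balance the M exponent: (1)·n from P, plus (0) − 3·(0) + (1) = 1 from the rest, must sum to zero.
n + 1 = 0, so n = -1.

-1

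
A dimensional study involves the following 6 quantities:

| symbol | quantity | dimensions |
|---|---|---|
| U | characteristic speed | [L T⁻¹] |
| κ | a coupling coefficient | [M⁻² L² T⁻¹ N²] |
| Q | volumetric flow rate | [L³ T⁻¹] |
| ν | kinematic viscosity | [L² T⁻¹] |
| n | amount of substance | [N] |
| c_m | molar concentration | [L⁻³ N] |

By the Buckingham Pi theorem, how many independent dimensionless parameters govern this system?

There are 6 variables and 4 base dimensions (M, L, T, N).
The dimension matrix has rank 4.
Independent dimensionless groups: 6 − 4 = 2.

2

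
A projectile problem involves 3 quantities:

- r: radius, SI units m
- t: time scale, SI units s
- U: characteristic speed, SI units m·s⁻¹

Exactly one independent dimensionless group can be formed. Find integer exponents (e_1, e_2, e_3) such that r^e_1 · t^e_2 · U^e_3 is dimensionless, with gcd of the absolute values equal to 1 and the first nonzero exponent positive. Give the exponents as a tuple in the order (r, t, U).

L: e_1·(1) + e_2·(0) + e_3·(1) = 0
T: e_1·(0) + e_2·(1) + e_3·(-1) = 0
Solving this homogeneous linear system for the smallest-integer solution (first nonzero entry positive) gives (1, -1, -1).

(1, -1, -1)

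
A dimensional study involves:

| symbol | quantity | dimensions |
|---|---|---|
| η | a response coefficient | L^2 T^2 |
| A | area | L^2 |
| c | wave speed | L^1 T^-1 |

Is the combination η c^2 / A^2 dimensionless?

Sum the exponent of each base dimension across the product:
  L: [η]_L − 2·[A]_L + 2·[c]_L = (2) − 2·(2) + 2·(1) = 0
  T: [η]_T − 2·[A]_T + 2·[c]_T = (2) − 2·(0) + 2·(-1) = 0
All base exponents vanish — dimensionless.

yes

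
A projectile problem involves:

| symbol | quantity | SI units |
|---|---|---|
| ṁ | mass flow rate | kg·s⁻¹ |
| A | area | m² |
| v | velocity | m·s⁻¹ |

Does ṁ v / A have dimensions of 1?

no

Sum the exponent of each base dimension across the product:
  M: [ṁ]_M − [A]_M + [v]_M = (1) − (0) + (0) = 1
  L: [ṁ]_L − [A]_L + [v]_L = (0) − (2) + (1) = -1
  T: [ṁ]_T − [A]_T + [v]_T = (-1) − (0) + (-1) = -2
Net dimensions [M L⁻¹ T⁻²] ≠ [1] — not dimensionless.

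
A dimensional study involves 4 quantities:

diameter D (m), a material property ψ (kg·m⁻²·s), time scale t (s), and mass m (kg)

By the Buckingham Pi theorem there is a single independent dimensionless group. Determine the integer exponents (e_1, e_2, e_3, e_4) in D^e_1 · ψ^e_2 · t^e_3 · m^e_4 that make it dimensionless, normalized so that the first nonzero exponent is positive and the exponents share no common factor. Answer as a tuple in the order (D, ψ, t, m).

(2, 1, -1, -1)

M: e_1·(0) + e_2·(1) + e_3·(0) + e_4·(1) = 0
L: e_1·(1) + e_2·(-2) + e_3·(0) + e_4·(0) = 0
T: e_1·(0) + e_2·(1) + e_3·(1) + e_4·(0) = 0
Solving this homogeneous linear system for the smallest-integer solution (first nonzero entry positive) gives (2, 1, -1, -1).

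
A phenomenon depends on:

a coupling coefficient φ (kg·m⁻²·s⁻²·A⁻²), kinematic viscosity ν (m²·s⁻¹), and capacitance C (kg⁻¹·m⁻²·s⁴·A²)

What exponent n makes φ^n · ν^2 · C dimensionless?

1

Balance the M exponent: (1)·n from φ, plus 2·(0) + (-1) = -1 from the rest, must sum to zero.
n − 1 = 0, so n = 1.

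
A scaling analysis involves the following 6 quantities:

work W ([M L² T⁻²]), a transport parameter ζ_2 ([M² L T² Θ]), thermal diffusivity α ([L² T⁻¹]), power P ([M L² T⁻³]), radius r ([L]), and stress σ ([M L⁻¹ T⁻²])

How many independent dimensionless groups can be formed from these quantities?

There are 6 variables and 4 base dimensions (M, L, T, Θ).
The dimension matrix has rank 4.
Independent dimensionless groups: 6 − 4 = 2.

2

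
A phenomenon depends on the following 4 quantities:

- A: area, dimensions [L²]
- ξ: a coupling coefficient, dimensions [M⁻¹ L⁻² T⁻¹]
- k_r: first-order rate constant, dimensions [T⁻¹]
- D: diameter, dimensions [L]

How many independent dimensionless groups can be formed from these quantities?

1

There are 4 variables and 3 base dimensions (M, L, T).
The dimension matrix has rank 3.
Independent dimensionless groups: 4 − 3 = 1.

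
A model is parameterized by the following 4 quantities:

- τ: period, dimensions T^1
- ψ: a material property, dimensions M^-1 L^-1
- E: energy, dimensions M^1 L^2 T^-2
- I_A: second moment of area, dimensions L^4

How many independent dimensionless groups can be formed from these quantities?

1

There are 4 variables and 3 base dimensions (M, L, T).
The dimension matrix has rank 3.
Independent dimensionless groups: 4 − 3 = 1.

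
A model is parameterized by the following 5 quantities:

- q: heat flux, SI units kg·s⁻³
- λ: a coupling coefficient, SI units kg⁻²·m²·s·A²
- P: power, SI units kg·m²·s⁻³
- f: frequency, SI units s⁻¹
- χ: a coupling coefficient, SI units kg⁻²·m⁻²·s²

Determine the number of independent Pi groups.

1

There are 5 variables and 4 base dimensions (M, L, T, I).
The dimension matrix has rank 4.
Independent dimensionless groups: 5 − 4 = 1.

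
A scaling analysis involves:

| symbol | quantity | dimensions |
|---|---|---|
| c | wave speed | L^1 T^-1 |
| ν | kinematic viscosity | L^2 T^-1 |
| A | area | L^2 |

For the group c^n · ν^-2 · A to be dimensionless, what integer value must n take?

Balance the L exponent: (1)·n from c, plus −2·(2) + (2) = -2 from the rest, must sum to zero.
n − 2 = 0, so n = 2.

2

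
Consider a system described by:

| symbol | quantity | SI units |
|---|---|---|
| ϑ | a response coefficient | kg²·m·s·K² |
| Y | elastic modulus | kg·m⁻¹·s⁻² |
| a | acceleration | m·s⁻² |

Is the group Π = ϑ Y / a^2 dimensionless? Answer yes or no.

no

Sum the exponent of each base dimension across the product:
  M: [ϑ]_M + [Y]_M − 2·[a]_M = (2) + (1) − 2·(0) = 3
  L: [ϑ]_L + [Y]_L − 2·[a]_L = (1) + (-1) − 2·(1) = -2
  T: [ϑ]_T + [Y]_T − 2·[a]_T = (1) + (-2) − 2·(-2) = 3
  Θ: [ϑ]_Θ + [Y]_Θ − 2·[a]_Θ = (2) + (0) − 2·(0) = 2
Net dimensions [M³ L⁻² T³ Θ²] ≠ [1] — not dimensionless.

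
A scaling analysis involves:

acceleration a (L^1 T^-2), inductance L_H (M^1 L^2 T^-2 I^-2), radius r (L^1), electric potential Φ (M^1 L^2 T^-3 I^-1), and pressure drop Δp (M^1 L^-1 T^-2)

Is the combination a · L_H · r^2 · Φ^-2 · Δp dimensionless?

yes

Sum the exponent of each base dimension across the product:
  M: [a]_M + [L_H]_M + 2·[r]_M − 2·[Φ]_M + [Δp]_M = (0) + (1) + 2·(0) − 2·(1) + (1) = 0
  L: [a]_L + [L_H]_L + 2·[r]_L − 2·[Φ]_L + [Δp]_L = (1) + (2) + 2·(1) − 2·(2) + (-1) = 0
  T: [a]_T + [L_H]_T + 2·[r]_T − 2·[Φ]_T + [Δp]_T = (-2) + (-2) + 2·(0) − 2·(-3) + (-2) = 0
  I: [a]_I + [L_H]_I + 2·[r]_I − 2·[Φ]_I + [Δp]_I = (0) + (-2) + 2·(0) − 2·(-1) + (0) = 0
All base exponents vanish — dimensionless.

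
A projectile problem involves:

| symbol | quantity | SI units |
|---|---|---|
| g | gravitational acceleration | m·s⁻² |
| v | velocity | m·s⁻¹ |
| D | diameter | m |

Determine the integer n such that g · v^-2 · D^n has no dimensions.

Balance the L exponent: (1)·n from D, plus (1) − 2·(1) = -1 from the rest, must sum to zero.
n − 1 = 0, so n = 1.

1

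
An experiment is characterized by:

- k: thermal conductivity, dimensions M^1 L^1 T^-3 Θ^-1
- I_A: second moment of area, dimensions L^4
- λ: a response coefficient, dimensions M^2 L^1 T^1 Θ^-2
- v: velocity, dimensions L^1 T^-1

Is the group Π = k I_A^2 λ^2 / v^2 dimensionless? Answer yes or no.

Sum the exponent of each base dimension across the product:
  M: [k]_M + 2·[I_A]_M + 2·[λ]_M − 2·[v]_M = (1) + 2·(0) + 2·(2) − 2·(0) = 5
  L: [k]_L + 2·[I_A]_L + 2·[λ]_L − 2·[v]_L = (1) + 2·(4) + 2·(1) − 2·(1) = 9
  T: [k]_T + 2·[I_A]_T + 2·[λ]_T − 2·[v]_T = (-3) + 2·(0) + 2·(1) − 2·(-1) = 1
  Θ: [k]_Θ + 2·[I_A]_Θ + 2·[λ]_Θ − 2·[v]_Θ = (-1) + 2·(0) + 2·(-2) − 2·(0) = -5
Net dimensions [M⁵ L⁹ T Θ⁻⁵] ≠ [1] — not dimensionless.

no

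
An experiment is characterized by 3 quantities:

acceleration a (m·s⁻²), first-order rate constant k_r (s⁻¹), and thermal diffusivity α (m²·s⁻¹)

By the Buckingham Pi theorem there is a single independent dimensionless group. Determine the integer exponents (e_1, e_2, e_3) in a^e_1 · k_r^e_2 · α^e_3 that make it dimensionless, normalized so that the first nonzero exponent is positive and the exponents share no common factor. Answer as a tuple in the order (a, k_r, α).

L: e_1·(1) + e_2·(0) + e_3·(2) = 0
T: e_1·(-2) + e_2·(-1) + e_3·(-1) = 0
Solving this homogeneous linear system for the smallest-integer solution (first nonzero entry positive) gives (2, -3, -1).

(2, -3, -1)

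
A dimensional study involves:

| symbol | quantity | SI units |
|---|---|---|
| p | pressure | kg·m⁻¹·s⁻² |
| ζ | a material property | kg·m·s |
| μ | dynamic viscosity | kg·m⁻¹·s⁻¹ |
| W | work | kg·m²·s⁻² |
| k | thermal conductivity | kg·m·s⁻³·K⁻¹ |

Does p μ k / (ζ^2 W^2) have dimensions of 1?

Sum the exponent of each base dimension across the product:
  M: [p]_M − 2·[ζ]_M + [μ]_M − 2·[W]_M + [k]_M = (1) − 2·(1) + (1) − 2·(1) + (1) = -1
  L: [p]_L − 2·[ζ]_L + [μ]_L − 2·[W]_L + [k]_L = (-1) − 2·(1) + (-1) − 2·(2) + (1) = -7
  T: [p]_T − 2·[ζ]_T + [μ]_T − 2·[W]_T + [k]_T = (-2) − 2·(1) + (-1) − 2·(-2) + (-3) = -4
  Θ: [p]_Θ − 2·[ζ]_Θ + [μ]_Θ − 2·[W]_Θ + [k]_Θ = (0) − 2·(0) + (0) − 2·(0) + (-1) = -1
Net dimensions [M⁻¹ L⁻⁷ T⁻⁴ Θ⁻¹] ≠ [1] — not dimensionless.

no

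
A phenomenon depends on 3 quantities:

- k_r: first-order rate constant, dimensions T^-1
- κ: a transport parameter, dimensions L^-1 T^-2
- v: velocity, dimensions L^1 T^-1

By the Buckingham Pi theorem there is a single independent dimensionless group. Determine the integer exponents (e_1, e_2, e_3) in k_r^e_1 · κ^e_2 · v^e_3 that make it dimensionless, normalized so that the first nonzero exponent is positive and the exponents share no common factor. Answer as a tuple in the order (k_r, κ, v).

L: e_1·(0) + e_2·(-1) + e_3·(1) = 0
T: e_1·(-1) + e_2·(-2) + e_3·(-1) = 0
Solving this homogeneous linear system for the smallest-integer solution (first nonzero entry positive) gives (3, -1, -1).

(3, -1, -1)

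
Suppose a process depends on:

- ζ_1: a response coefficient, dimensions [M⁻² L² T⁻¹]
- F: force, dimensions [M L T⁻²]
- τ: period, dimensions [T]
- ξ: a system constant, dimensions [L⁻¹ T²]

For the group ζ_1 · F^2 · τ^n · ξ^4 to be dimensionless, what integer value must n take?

-3

Balance the T exponent: (1)·n from τ, plus (-1) + 2·(-2) + 4·(2) = 3 from the rest, must sum to zero.
n + 3 = 0, so n = -3.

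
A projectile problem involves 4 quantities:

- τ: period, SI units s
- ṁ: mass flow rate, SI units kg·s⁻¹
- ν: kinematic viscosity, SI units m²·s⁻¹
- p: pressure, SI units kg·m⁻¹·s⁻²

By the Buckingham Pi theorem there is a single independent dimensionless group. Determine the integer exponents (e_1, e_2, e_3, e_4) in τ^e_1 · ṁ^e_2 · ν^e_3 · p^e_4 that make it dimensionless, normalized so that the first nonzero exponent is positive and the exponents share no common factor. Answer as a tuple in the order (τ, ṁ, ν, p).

(3, -2, 1, 2)

M: e_1·(0) + e_2·(1) + e_3·(0) + e_4·(1) = 0
L: e_1·(0) + e_2·(0) + e_3·(2) + e_4·(-1) = 0
T: e_1·(1) + e_2·(-1) + e_3·(-1) + e_4·(-2) = 0
Solving this homogeneous linear system for the smallest-integer solution (first nonzero entry positive) gives (3, -2, 1, 2).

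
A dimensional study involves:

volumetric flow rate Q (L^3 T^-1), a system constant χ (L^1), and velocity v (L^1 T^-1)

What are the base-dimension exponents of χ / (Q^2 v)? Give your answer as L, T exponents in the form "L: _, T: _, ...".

L: -6, T: 3

Collect each base-dimension exponent across the product:
  L: −2·(3) + (1) − (1) = -6
  T: −2·(-1) + (0) − (-1) = 3
So the dimensions are [L⁻⁶ T³].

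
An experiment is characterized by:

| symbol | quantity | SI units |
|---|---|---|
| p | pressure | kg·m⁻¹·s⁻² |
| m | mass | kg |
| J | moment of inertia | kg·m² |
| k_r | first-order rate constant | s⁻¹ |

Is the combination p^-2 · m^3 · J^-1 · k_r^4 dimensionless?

yes

Sum the exponent of each base dimension across the product:
  M: −2·[p]_M + 3·[m]_M − [J]_M + 4·[k_r]_M = −2·(1) + 3·(1) − (1) + 4·(0) = 0
  L: −2·[p]_L + 3·[m]_L − [J]_L + 4·[k_r]_L = −2·(-1) + 3·(0) − (2) + 4·(0) = 0
  T: −2·[p]_T + 3·[m]_T − [J]_T + 4·[k_r]_T = −2·(-2) + 3·(0) − (0) + 4·(-1) = 0
  Θ: −2·[p]_Θ + 3·[m]_Θ − [J]_Θ + 4·[k_r]_Θ = −2·(0) + 3·(0) − (0) + 4·(0) = 0
All base exponents vanish — dimensionless.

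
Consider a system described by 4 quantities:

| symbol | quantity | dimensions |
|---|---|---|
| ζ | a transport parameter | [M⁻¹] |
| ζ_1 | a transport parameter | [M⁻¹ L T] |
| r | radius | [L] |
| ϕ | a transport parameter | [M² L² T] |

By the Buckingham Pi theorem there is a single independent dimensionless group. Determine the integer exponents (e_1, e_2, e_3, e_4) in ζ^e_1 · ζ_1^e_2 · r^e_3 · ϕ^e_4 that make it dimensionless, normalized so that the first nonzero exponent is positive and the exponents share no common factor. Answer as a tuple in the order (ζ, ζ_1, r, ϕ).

M: e_1·(-1) + e_2·(-1) + e_3·(0) + e_4·(2) = 0
L: e_1·(0) + e_2·(1) + e_3·(1) + e_4·(2) = 0
T: e_1·(0) + e_2·(1) + e_3·(0) + e_4·(1) = 0
Solving this homogeneous linear system for the smallest-integer solution (first nonzero entry positive) gives (3, -1, -1, 1).

(3, -1, -1, 1)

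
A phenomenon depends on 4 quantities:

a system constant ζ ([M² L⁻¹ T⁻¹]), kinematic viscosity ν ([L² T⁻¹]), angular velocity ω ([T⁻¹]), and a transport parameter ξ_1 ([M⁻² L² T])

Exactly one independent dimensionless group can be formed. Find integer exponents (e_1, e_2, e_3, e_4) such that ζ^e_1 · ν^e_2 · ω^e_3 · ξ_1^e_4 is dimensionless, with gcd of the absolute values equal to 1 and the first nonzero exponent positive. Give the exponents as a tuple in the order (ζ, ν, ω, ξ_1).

M: e_1·(2) + e_2·(0) + e_3·(0) + e_4·(-2) = 0
L: e_1·(-1) + e_2·(2) + e_3·(0) + e_4·(2) = 0
T: e_1·(-1) + e_2·(-1) + e_3·(-1) + e_4·(1) = 0
Solving this homogeneous linear system for the smallest-integer solution (first nonzero entry positive) gives (2, -1, 1, 2).

(2, -1, 1, 2)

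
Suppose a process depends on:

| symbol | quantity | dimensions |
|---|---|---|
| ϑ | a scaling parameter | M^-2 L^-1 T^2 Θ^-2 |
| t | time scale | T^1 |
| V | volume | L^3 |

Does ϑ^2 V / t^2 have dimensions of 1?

Sum the exponent of each base dimension across the product:
  M: 2·[ϑ]_M − 2·[t]_M + [V]_M = 2·(-2) − 2·(0) + (0) = -4
  L: 2·[ϑ]_L − 2·[t]_L + [V]_L = 2·(-1) − 2·(0) + (3) = 1
  T: 2·[ϑ]_T − 2·[t]_T + [V]_T = 2·(2) − 2·(1) + (0) = 2
  Θ: 2·[ϑ]_Θ − 2·[t]_Θ + [V]_Θ = 2·(-2) − 2·(0) + (0) = -4
Net dimensions [M⁻⁴ L T² Θ⁻⁴] ≠ [1] — not dimensionless.

no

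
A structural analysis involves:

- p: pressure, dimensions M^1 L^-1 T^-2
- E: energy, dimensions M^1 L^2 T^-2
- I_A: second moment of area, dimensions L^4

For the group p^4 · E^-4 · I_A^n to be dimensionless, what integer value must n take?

Balance the L exponent: (4)·n from I_A, plus 4·(-1) − 4·(2) = -12 from the rest, must sum to zero.
4n − 12 = 0, so n = 3.

3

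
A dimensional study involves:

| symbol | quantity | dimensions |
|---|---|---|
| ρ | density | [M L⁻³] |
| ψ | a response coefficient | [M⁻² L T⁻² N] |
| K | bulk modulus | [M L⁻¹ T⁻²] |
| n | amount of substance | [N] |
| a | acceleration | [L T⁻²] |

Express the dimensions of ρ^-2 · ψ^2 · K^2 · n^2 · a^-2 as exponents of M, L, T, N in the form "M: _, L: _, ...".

Collect each base-dimension exponent across the product:
  M: −2·(1) + 2·(-2) + 2·(1) + 2·(0) − 2·(0) = -4
  L: −2·(-3) + 2·(1) + 2·(-1) + 2·(0) − 2·(1) = 4
  T: −2·(0) + 2·(-2) + 2·(-2) + 2·(0) − 2·(-2) = -4
  N: −2·(0) + 2·(1) + 2·(0) + 2·(1) − 2·(0) = 4
So the dimensions are [M⁻⁴ L⁴ T⁻⁴ N⁴].

M: -4, L: 4, T: -4, N: 4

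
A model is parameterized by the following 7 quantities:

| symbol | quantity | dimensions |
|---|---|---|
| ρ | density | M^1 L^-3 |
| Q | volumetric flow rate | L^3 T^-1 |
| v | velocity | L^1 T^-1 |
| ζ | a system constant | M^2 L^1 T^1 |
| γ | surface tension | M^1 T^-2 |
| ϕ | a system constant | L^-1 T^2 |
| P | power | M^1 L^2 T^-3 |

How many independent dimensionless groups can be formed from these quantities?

There are 7 variables and 3 base dimensions (M, L, T).
The dimension matrix has rank 3.
Independent dimensionless groups: 7 − 3 = 4.

4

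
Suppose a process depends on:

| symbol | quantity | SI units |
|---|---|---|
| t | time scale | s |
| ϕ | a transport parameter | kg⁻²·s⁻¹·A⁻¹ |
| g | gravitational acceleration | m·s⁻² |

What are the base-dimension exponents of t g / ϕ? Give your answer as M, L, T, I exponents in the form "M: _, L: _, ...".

M: 2, L: 1, T: 0, I: 1

Collect each base-dimension exponent across the product:
  M: (0) − (-2) + (0) = 2
  L: (0) − (0) + (1) = 1
  T: (1) − (-1) + (-2) = 0
  I: (0) − (-1) + (0) = 1
So the dimensions are [M² L I].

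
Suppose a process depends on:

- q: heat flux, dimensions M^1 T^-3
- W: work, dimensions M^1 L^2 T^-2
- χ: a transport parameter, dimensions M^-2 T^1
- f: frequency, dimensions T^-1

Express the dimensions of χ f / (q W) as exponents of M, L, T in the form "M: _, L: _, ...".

Collect each base-dimension exponent across the product:
  M: −(1) − (1) + (-2) + (0) = -4
  L: −(0) − (2) + (0) + (0) = -2
  T: −(-3) − (-2) + (1) + (-1) = 5
So the dimensions are [M⁻⁴ L⁻² T⁵].

M: -4, L: -2, T: 5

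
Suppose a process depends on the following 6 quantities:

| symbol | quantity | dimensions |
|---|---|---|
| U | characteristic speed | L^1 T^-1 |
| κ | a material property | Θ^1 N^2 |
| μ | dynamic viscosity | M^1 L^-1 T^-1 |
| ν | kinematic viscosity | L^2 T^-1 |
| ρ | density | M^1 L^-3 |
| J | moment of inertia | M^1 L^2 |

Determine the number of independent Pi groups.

2

There are 6 variables and 5 base dimensions (M, L, T, Θ, N).
The dimension matrix has rank 4 (less than 5: the dimension vectors are linearly dependent).
Independent dimensionless groups: 6 − 4 = 2.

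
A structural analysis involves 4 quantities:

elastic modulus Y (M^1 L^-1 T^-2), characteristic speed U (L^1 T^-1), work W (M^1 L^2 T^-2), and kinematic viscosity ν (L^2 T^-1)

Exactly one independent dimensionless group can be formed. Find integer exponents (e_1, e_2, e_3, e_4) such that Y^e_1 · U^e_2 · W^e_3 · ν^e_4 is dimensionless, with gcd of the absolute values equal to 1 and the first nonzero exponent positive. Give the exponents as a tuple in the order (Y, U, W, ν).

M: e_1·(1) + e_2·(0) + e_3·(1) + e_4·(0) = 0
L: e_1·(-1) + e_2·(1) + e_3·(2) + e_4·(2) = 0
T: e_1·(-2) + e_2·(-1) + e_3·(-2) + e_4·(-1) = 0
Solving this homogeneous linear system for the smallest-integer solution (first nonzero entry positive) gives (1, -3, -1, 3).

(1, -3, -1, 3)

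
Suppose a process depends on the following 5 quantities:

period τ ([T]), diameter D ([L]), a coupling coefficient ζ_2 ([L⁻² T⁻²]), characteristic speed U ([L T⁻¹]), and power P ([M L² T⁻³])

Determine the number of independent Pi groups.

There are 5 variables and 3 base dimensions (M, L, T).
The dimension matrix has rank 3.
Independent dimensionless groups: 5 − 3 = 2.

2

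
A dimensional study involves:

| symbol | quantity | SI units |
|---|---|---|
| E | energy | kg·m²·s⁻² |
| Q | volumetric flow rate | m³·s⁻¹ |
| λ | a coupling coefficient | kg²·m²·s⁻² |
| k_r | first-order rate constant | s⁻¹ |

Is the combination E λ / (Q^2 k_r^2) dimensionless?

Sum the exponent of each base dimension across the product:
  M: [E]_M − 2·[Q]_M + [λ]_M − 2·[k_r]_M = (1) − 2·(0) + (2) − 2·(0) = 3
  L: [E]_L − 2·[Q]_L + [λ]_L − 2·[k_r]_L = (2) − 2·(3) + (2) − 2·(0) = -2
  T: [E]_T − 2·[Q]_T + [λ]_T − 2·[k_r]_T = (-2) − 2·(-1) + (-2) − 2·(-1) = 0
Net dimensions [M³ L⁻²] ≠ [1] — not dimensionless.

no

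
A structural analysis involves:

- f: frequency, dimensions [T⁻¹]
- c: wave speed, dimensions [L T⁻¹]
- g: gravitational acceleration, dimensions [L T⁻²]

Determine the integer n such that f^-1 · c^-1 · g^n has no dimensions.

1

Balance the L exponent: (1)·n from g, plus −(0) − (1) = -1 from the rest, must sum to zero.
n − 1 = 0, so n = 1.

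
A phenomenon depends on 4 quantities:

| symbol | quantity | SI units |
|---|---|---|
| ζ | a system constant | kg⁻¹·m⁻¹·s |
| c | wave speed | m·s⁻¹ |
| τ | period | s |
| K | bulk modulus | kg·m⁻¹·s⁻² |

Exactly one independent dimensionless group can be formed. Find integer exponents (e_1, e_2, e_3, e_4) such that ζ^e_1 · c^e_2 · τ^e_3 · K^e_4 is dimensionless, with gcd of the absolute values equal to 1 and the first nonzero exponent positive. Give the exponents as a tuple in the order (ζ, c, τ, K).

(1, 2, 3, 1)

M: e_1·(-1) + e_2·(0) + e_3·(0) + e_4·(1) = 0
L: e_1·(-1) + e_2·(1) + e_3·(0) + e_4·(-1) = 0
T: e_1·(1) + e_2·(-1) + e_3·(1) + e_4·(-2) = 0
Solving this homogeneous linear system for the smallest-integer solution (first nonzero entry positive) gives (1, 2, 3, 1).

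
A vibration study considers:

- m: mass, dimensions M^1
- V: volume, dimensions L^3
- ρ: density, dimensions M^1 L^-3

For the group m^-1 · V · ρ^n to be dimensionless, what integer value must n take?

1

Balance the M exponent: (1)·n from ρ, plus −(1) + (0) = -1 from the rest, must sum to zero.
n − 1 = 0, so n = 1.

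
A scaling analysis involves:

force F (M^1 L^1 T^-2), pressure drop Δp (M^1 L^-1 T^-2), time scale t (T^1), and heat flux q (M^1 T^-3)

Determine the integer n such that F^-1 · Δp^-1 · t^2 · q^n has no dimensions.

2

Balance the M exponent: (1)·n from q, plus −(1) − (1) + 2·(0) = -2 from the rest, must sum to zero.
n − 2 = 0, so n = 2.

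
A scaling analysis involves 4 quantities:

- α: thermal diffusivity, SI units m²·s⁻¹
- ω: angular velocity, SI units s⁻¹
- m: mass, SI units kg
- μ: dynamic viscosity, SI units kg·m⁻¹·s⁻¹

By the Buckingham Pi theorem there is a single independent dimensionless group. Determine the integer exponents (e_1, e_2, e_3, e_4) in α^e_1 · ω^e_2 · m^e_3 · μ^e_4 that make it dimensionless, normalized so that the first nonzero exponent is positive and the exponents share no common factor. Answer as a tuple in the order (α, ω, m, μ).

M: e_1·(0) + e_2·(0) + e_3·(1) + e_4·(1) = 0
L: e_1·(2) + e_2·(0) + e_3·(0) + e_4·(-1) = 0
T: e_1·(-1) + e_2·(-1) + e_3·(0) + e_4·(-1) = 0
Solving this homogeneous linear system for the smallest-integer solution (first nonzero entry positive) gives (1, -3, -2, 2).

(1, -3, -2, 2)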